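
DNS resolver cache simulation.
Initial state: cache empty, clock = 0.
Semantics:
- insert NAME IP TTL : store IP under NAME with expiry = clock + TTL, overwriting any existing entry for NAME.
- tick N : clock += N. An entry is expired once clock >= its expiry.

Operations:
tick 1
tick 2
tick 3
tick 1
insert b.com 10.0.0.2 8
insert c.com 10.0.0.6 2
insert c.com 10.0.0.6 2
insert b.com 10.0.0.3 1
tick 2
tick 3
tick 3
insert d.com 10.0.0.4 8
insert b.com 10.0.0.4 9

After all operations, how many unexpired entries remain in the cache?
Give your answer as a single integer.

Answer: 2

Derivation:
Op 1: tick 1 -> clock=1.
Op 2: tick 2 -> clock=3.
Op 3: tick 3 -> clock=6.
Op 4: tick 1 -> clock=7.
Op 5: insert b.com -> 10.0.0.2 (expiry=7+8=15). clock=7
Op 6: insert c.com -> 10.0.0.6 (expiry=7+2=9). clock=7
Op 7: insert c.com -> 10.0.0.6 (expiry=7+2=9). clock=7
Op 8: insert b.com -> 10.0.0.3 (expiry=7+1=8). clock=7
Op 9: tick 2 -> clock=9. purged={b.com,c.com}
Op 10: tick 3 -> clock=12.
Op 11: tick 3 -> clock=15.
Op 12: insert d.com -> 10.0.0.4 (expiry=15+8=23). clock=15
Op 13: insert b.com -> 10.0.0.4 (expiry=15+9=24). clock=15
Final cache (unexpired): {b.com,d.com} -> size=2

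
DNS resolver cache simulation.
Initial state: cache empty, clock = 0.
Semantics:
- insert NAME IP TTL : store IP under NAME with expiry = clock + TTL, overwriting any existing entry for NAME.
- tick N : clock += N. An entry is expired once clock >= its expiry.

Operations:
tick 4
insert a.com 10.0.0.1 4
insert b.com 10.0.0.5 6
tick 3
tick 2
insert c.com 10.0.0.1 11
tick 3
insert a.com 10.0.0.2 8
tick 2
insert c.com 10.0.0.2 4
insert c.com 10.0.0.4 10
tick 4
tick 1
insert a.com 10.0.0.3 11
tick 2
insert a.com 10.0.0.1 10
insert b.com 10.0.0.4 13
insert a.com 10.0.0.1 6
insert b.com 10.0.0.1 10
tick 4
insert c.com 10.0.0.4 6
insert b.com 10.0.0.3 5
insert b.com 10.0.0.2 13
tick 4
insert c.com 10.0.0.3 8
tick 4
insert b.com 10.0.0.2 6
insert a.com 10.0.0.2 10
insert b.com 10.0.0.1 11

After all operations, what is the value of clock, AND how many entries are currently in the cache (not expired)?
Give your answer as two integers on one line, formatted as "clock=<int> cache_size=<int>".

Answer: clock=33 cache_size=3

Derivation:
Op 1: tick 4 -> clock=4.
Op 2: insert a.com -> 10.0.0.1 (expiry=4+4=8). clock=4
Op 3: insert b.com -> 10.0.0.5 (expiry=4+6=10). clock=4
Op 4: tick 3 -> clock=7.
Op 5: tick 2 -> clock=9. purged={a.com}
Op 6: insert c.com -> 10.0.0.1 (expiry=9+11=20). clock=9
Op 7: tick 3 -> clock=12. purged={b.com}
Op 8: insert a.com -> 10.0.0.2 (expiry=12+8=20). clock=12
Op 9: tick 2 -> clock=14.
Op 10: insert c.com -> 10.0.0.2 (expiry=14+4=18). clock=14
Op 11: insert c.com -> 10.0.0.4 (expiry=14+10=24). clock=14
Op 12: tick 4 -> clock=18.
Op 13: tick 1 -> clock=19.
Op 14: insert a.com -> 10.0.0.3 (expiry=19+11=30). clock=19
Op 15: tick 2 -> clock=21.
Op 16: insert a.com -> 10.0.0.1 (expiry=21+10=31). clock=21
Op 17: insert b.com -> 10.0.0.4 (expiry=21+13=34). clock=21
Op 18: insert a.com -> 10.0.0.1 (expiry=21+6=27). clock=21
Op 19: insert b.com -> 10.0.0.1 (expiry=21+10=31). clock=21
Op 20: tick 4 -> clock=25. purged={c.com}
Op 21: insert c.com -> 10.0.0.4 (expiry=25+6=31). clock=25
Op 22: insert b.com -> 10.0.0.3 (expiry=25+5=30). clock=25
Op 23: insert b.com -> 10.0.0.2 (expiry=25+13=38). clock=25
Op 24: tick 4 -> clock=29. purged={a.com}
Op 25: insert c.com -> 10.0.0.3 (expiry=29+8=37). clock=29
Op 26: tick 4 -> clock=33.
Op 27: insert b.com -> 10.0.0.2 (expiry=33+6=39). clock=33
Op 28: insert a.com -> 10.0.0.2 (expiry=33+10=43). clock=33
Op 29: insert b.com -> 10.0.0.1 (expiry=33+11=44). clock=33
Final clock = 33
Final cache (unexpired): {a.com,b.com,c.com} -> size=3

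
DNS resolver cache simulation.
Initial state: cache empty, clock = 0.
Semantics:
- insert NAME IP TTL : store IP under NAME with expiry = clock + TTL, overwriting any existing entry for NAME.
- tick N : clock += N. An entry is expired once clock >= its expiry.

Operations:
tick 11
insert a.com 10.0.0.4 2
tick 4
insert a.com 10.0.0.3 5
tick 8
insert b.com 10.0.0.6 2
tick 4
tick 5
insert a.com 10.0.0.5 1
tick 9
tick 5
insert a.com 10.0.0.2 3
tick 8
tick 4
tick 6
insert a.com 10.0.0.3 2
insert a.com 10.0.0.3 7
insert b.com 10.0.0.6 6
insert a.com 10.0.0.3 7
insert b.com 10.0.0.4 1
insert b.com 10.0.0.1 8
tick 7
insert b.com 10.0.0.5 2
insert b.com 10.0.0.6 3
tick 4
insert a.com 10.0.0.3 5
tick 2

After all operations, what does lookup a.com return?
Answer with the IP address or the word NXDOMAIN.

Op 1: tick 11 -> clock=11.
Op 2: insert a.com -> 10.0.0.4 (expiry=11+2=13). clock=11
Op 3: tick 4 -> clock=15. purged={a.com}
Op 4: insert a.com -> 10.0.0.3 (expiry=15+5=20). clock=15
Op 5: tick 8 -> clock=23. purged={a.com}
Op 6: insert b.com -> 10.0.0.6 (expiry=23+2=25). clock=23
Op 7: tick 4 -> clock=27. purged={b.com}
Op 8: tick 5 -> clock=32.
Op 9: insert a.com -> 10.0.0.5 (expiry=32+1=33). clock=32
Op 10: tick 9 -> clock=41. purged={a.com}
Op 11: tick 5 -> clock=46.
Op 12: insert a.com -> 10.0.0.2 (expiry=46+3=49). clock=46
Op 13: tick 8 -> clock=54. purged={a.com}
Op 14: tick 4 -> clock=58.
Op 15: tick 6 -> clock=64.
Op 16: insert a.com -> 10.0.0.3 (expiry=64+2=66). clock=64
Op 17: insert a.com -> 10.0.0.3 (expiry=64+7=71). clock=64
Op 18: insert b.com -> 10.0.0.6 (expiry=64+6=70). clock=64
Op 19: insert a.com -> 10.0.0.3 (expiry=64+7=71). clock=64
Op 20: insert b.com -> 10.0.0.4 (expiry=64+1=65). clock=64
Op 21: insert b.com -> 10.0.0.1 (expiry=64+8=72). clock=64
Op 22: tick 7 -> clock=71. purged={a.com}
Op 23: insert b.com -> 10.0.0.5 (expiry=71+2=73). clock=71
Op 24: insert b.com -> 10.0.0.6 (expiry=71+3=74). clock=71
Op 25: tick 4 -> clock=75. purged={b.com}
Op 26: insert a.com -> 10.0.0.3 (expiry=75+5=80). clock=75
Op 27: tick 2 -> clock=77.
lookup a.com: present, ip=10.0.0.3 expiry=80 > clock=77

Answer: 10.0.0.3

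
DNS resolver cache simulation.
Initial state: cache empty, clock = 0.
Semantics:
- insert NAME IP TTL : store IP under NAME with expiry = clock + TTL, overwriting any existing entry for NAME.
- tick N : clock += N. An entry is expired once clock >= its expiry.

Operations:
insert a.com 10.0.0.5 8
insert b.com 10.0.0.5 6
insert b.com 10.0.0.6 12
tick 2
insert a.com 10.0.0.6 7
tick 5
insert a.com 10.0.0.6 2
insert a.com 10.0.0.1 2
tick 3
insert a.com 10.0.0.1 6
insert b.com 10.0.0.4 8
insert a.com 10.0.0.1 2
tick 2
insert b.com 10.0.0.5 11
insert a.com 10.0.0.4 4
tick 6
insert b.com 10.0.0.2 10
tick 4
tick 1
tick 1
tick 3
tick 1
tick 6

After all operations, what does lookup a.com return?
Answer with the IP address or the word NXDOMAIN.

Op 1: insert a.com -> 10.0.0.5 (expiry=0+8=8). clock=0
Op 2: insert b.com -> 10.0.0.5 (expiry=0+6=6). clock=0
Op 3: insert b.com -> 10.0.0.6 (expiry=0+12=12). clock=0
Op 4: tick 2 -> clock=2.
Op 5: insert a.com -> 10.0.0.6 (expiry=2+7=9). clock=2
Op 6: tick 5 -> clock=7.
Op 7: insert a.com -> 10.0.0.6 (expiry=7+2=9). clock=7
Op 8: insert a.com -> 10.0.0.1 (expiry=7+2=9). clock=7
Op 9: tick 3 -> clock=10. purged={a.com}
Op 10: insert a.com -> 10.0.0.1 (expiry=10+6=16). clock=10
Op 11: insert b.com -> 10.0.0.4 (expiry=10+8=18). clock=10
Op 12: insert a.com -> 10.0.0.1 (expiry=10+2=12). clock=10
Op 13: tick 2 -> clock=12. purged={a.com}
Op 14: insert b.com -> 10.0.0.5 (expiry=12+11=23). clock=12
Op 15: insert a.com -> 10.0.0.4 (expiry=12+4=16). clock=12
Op 16: tick 6 -> clock=18. purged={a.com}
Op 17: insert b.com -> 10.0.0.2 (expiry=18+10=28). clock=18
Op 18: tick 4 -> clock=22.
Op 19: tick 1 -> clock=23.
Op 20: tick 1 -> clock=24.
Op 21: tick 3 -> clock=27.
Op 22: tick 1 -> clock=28. purged={b.com}
Op 23: tick 6 -> clock=34.
lookup a.com: not in cache (expired or never inserted)

Answer: NXDOMAIN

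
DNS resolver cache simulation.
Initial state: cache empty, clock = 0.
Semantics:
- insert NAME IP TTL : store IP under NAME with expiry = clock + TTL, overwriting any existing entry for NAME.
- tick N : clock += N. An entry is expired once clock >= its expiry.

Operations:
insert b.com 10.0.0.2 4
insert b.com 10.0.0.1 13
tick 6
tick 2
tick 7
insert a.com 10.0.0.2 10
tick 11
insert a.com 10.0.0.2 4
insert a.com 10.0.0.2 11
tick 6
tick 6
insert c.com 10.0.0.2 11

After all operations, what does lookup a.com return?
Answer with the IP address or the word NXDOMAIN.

Op 1: insert b.com -> 10.0.0.2 (expiry=0+4=4). clock=0
Op 2: insert b.com -> 10.0.0.1 (expiry=0+13=13). clock=0
Op 3: tick 6 -> clock=6.
Op 4: tick 2 -> clock=8.
Op 5: tick 7 -> clock=15. purged={b.com}
Op 6: insert a.com -> 10.0.0.2 (expiry=15+10=25). clock=15
Op 7: tick 11 -> clock=26. purged={a.com}
Op 8: insert a.com -> 10.0.0.2 (expiry=26+4=30). clock=26
Op 9: insert a.com -> 10.0.0.2 (expiry=26+11=37). clock=26
Op 10: tick 6 -> clock=32.
Op 11: tick 6 -> clock=38. purged={a.com}
Op 12: insert c.com -> 10.0.0.2 (expiry=38+11=49). clock=38
lookup a.com: not in cache (expired or never inserted)

Answer: NXDOMAIN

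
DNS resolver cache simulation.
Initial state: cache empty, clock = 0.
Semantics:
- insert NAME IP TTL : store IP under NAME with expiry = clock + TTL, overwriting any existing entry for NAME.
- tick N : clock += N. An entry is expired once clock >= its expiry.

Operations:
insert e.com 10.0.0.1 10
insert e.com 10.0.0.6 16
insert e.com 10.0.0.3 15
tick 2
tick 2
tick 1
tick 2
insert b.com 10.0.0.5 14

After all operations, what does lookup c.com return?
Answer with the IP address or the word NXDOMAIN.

Answer: NXDOMAIN

Derivation:
Op 1: insert e.com -> 10.0.0.1 (expiry=0+10=10). clock=0
Op 2: insert e.com -> 10.0.0.6 (expiry=0+16=16). clock=0
Op 3: insert e.com -> 10.0.0.3 (expiry=0+15=15). clock=0
Op 4: tick 2 -> clock=2.
Op 5: tick 2 -> clock=4.
Op 6: tick 1 -> clock=5.
Op 7: tick 2 -> clock=7.
Op 8: insert b.com -> 10.0.0.5 (expiry=7+14=21). clock=7
lookup c.com: not in cache (expired or never inserted)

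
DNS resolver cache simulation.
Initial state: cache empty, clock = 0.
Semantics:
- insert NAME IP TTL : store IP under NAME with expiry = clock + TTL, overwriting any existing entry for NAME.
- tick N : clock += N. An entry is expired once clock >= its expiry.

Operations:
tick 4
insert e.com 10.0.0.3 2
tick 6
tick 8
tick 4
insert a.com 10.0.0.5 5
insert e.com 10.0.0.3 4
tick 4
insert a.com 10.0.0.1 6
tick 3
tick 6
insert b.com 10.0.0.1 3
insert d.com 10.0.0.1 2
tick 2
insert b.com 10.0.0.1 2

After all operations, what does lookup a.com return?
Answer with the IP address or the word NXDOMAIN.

Op 1: tick 4 -> clock=4.
Op 2: insert e.com -> 10.0.0.3 (expiry=4+2=6). clock=4
Op 3: tick 6 -> clock=10. purged={e.com}
Op 4: tick 8 -> clock=18.
Op 5: tick 4 -> clock=22.
Op 6: insert a.com -> 10.0.0.5 (expiry=22+5=27). clock=22
Op 7: insert e.com -> 10.0.0.3 (expiry=22+4=26). clock=22
Op 8: tick 4 -> clock=26. purged={e.com}
Op 9: insert a.com -> 10.0.0.1 (expiry=26+6=32). clock=26
Op 10: tick 3 -> clock=29.
Op 11: tick 6 -> clock=35. purged={a.com}
Op 12: insert b.com -> 10.0.0.1 (expiry=35+3=38). clock=35
Op 13: insert d.com -> 10.0.0.1 (expiry=35+2=37). clock=35
Op 14: tick 2 -> clock=37. purged={d.com}
Op 15: insert b.com -> 10.0.0.1 (expiry=37+2=39). clock=37
lookup a.com: not in cache (expired or never inserted)

Answer: NXDOMAIN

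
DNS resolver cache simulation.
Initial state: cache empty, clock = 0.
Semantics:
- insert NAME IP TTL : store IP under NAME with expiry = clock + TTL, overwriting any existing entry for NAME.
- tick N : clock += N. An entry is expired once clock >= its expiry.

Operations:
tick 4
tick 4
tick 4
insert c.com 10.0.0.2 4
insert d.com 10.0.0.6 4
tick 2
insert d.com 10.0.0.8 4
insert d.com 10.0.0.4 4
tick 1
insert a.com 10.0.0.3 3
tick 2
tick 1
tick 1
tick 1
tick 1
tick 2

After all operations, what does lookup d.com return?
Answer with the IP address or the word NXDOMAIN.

Answer: NXDOMAIN

Derivation:
Op 1: tick 4 -> clock=4.
Op 2: tick 4 -> clock=8.
Op 3: tick 4 -> clock=12.
Op 4: insert c.com -> 10.0.0.2 (expiry=12+4=16). clock=12
Op 5: insert d.com -> 10.0.0.6 (expiry=12+4=16). clock=12
Op 6: tick 2 -> clock=14.
Op 7: insert d.com -> 10.0.0.8 (expiry=14+4=18). clock=14
Op 8: insert d.com -> 10.0.0.4 (expiry=14+4=18). clock=14
Op 9: tick 1 -> clock=15.
Op 10: insert a.com -> 10.0.0.3 (expiry=15+3=18). clock=15
Op 11: tick 2 -> clock=17. purged={c.com}
Op 12: tick 1 -> clock=18. purged={a.com,d.com}
Op 13: tick 1 -> clock=19.
Op 14: tick 1 -> clock=20.
Op 15: tick 1 -> clock=21.
Op 16: tick 2 -> clock=23.
lookup d.com: not in cache (expired or never inserted)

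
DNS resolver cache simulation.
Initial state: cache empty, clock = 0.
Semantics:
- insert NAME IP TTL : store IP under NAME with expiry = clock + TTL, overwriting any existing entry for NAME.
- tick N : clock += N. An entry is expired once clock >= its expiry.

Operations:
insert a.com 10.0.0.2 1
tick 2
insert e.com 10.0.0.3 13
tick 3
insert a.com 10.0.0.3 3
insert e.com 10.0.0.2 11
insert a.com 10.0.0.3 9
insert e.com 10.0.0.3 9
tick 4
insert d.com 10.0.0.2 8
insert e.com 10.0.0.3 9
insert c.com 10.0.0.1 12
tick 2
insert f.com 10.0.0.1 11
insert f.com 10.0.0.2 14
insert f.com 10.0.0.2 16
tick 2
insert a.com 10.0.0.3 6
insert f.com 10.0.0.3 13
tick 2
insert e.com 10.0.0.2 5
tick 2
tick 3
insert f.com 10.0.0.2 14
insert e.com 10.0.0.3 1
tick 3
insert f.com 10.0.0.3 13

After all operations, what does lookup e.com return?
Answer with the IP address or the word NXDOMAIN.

Op 1: insert a.com -> 10.0.0.2 (expiry=0+1=1). clock=0
Op 2: tick 2 -> clock=2. purged={a.com}
Op 3: insert e.com -> 10.0.0.3 (expiry=2+13=15). clock=2
Op 4: tick 3 -> clock=5.
Op 5: insert a.com -> 10.0.0.3 (expiry=5+3=8). clock=5
Op 6: insert e.com -> 10.0.0.2 (expiry=5+11=16). clock=5
Op 7: insert a.com -> 10.0.0.3 (expiry=5+9=14). clock=5
Op 8: insert e.com -> 10.0.0.3 (expiry=5+9=14). clock=5
Op 9: tick 4 -> clock=9.
Op 10: insert d.com -> 10.0.0.2 (expiry=9+8=17). clock=9
Op 11: insert e.com -> 10.0.0.3 (expiry=9+9=18). clock=9
Op 12: insert c.com -> 10.0.0.1 (expiry=9+12=21). clock=9
Op 13: tick 2 -> clock=11.
Op 14: insert f.com -> 10.0.0.1 (expiry=11+11=22). clock=11
Op 15: insert f.com -> 10.0.0.2 (expiry=11+14=25). clock=11
Op 16: insert f.com -> 10.0.0.2 (expiry=11+16=27). clock=11
Op 17: tick 2 -> clock=13.
Op 18: insert a.com -> 10.0.0.3 (expiry=13+6=19). clock=13
Op 19: insert f.com -> 10.0.0.3 (expiry=13+13=26). clock=13
Op 20: tick 2 -> clock=15.
Op 21: insert e.com -> 10.0.0.2 (expiry=15+5=20). clock=15
Op 22: tick 2 -> clock=17. purged={d.com}
Op 23: tick 3 -> clock=20. purged={a.com,e.com}
Op 24: insert f.com -> 10.0.0.2 (expiry=20+14=34). clock=20
Op 25: insert e.com -> 10.0.0.3 (expiry=20+1=21). clock=20
Op 26: tick 3 -> clock=23. purged={c.com,e.com}
Op 27: insert f.com -> 10.0.0.3 (expiry=23+13=36). clock=23
lookup e.com: not in cache (expired or never inserted)

Answer: NXDOMAIN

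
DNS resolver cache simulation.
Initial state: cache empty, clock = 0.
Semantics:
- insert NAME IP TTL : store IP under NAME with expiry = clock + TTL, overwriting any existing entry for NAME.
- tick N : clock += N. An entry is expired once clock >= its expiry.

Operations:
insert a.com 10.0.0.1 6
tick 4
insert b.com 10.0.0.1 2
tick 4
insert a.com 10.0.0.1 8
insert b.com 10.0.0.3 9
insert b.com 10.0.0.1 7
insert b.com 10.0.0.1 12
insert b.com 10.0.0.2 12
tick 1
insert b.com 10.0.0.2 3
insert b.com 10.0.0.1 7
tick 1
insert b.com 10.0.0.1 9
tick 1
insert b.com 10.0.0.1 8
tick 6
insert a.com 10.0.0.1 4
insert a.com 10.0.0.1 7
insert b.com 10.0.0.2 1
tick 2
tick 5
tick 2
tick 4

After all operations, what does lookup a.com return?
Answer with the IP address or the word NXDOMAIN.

Answer: NXDOMAIN

Derivation:
Op 1: insert a.com -> 10.0.0.1 (expiry=0+6=6). clock=0
Op 2: tick 4 -> clock=4.
Op 3: insert b.com -> 10.0.0.1 (expiry=4+2=6). clock=4
Op 4: tick 4 -> clock=8. purged={a.com,b.com}
Op 5: insert a.com -> 10.0.0.1 (expiry=8+8=16). clock=8
Op 6: insert b.com -> 10.0.0.3 (expiry=8+9=17). clock=8
Op 7: insert b.com -> 10.0.0.1 (expiry=8+7=15). clock=8
Op 8: insert b.com -> 10.0.0.1 (expiry=8+12=20). clock=8
Op 9: insert b.com -> 10.0.0.2 (expiry=8+12=20). clock=8
Op 10: tick 1 -> clock=9.
Op 11: insert b.com -> 10.0.0.2 (expiry=9+3=12). clock=9
Op 12: insert b.com -> 10.0.0.1 (expiry=9+7=16). clock=9
Op 13: tick 1 -> clock=10.
Op 14: insert b.com -> 10.0.0.1 (expiry=10+9=19). clock=10
Op 15: tick 1 -> clock=11.
Op 16: insert b.com -> 10.0.0.1 (expiry=11+8=19). clock=11
Op 17: tick 6 -> clock=17. purged={a.com}
Op 18: insert a.com -> 10.0.0.1 (expiry=17+4=21). clock=17
Op 19: insert a.com -> 10.0.0.1 (expiry=17+7=24). clock=17
Op 20: insert b.com -> 10.0.0.2 (expiry=17+1=18). clock=17
Op 21: tick 2 -> clock=19. purged={b.com}
Op 22: tick 5 -> clock=24. purged={a.com}
Op 23: tick 2 -> clock=26.
Op 24: tick 4 -> clock=30.
lookup a.com: not in cache (expired or never inserted)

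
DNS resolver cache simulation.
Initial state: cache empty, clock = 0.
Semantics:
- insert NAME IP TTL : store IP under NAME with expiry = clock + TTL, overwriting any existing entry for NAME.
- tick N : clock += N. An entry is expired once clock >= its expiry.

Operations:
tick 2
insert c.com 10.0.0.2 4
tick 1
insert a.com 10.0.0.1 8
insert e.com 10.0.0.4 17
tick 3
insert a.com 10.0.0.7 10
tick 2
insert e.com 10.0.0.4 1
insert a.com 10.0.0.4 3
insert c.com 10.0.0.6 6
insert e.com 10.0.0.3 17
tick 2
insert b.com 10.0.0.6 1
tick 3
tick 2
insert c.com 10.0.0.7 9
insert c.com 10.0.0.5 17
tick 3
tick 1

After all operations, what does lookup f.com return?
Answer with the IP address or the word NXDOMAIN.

Op 1: tick 2 -> clock=2.
Op 2: insert c.com -> 10.0.0.2 (expiry=2+4=6). clock=2
Op 3: tick 1 -> clock=3.
Op 4: insert a.com -> 10.0.0.1 (expiry=3+8=11). clock=3
Op 5: insert e.com -> 10.0.0.4 (expiry=3+17=20). clock=3
Op 6: tick 3 -> clock=6. purged={c.com}
Op 7: insert a.com -> 10.0.0.7 (expiry=6+10=16). clock=6
Op 8: tick 2 -> clock=8.
Op 9: insert e.com -> 10.0.0.4 (expiry=8+1=9). clock=8
Op 10: insert a.com -> 10.0.0.4 (expiry=8+3=11). clock=8
Op 11: insert c.com -> 10.0.0.6 (expiry=8+6=14). clock=8
Op 12: insert e.com -> 10.0.0.3 (expiry=8+17=25). clock=8
Op 13: tick 2 -> clock=10.
Op 14: insert b.com -> 10.0.0.6 (expiry=10+1=11). clock=10
Op 15: tick 3 -> clock=13. purged={a.com,b.com}
Op 16: tick 2 -> clock=15. purged={c.com}
Op 17: insert c.com -> 10.0.0.7 (expiry=15+9=24). clock=15
Op 18: insert c.com -> 10.0.0.5 (expiry=15+17=32). clock=15
Op 19: tick 3 -> clock=18.
Op 20: tick 1 -> clock=19.
lookup f.com: not in cache (expired or never inserted)

Answer: NXDOMAIN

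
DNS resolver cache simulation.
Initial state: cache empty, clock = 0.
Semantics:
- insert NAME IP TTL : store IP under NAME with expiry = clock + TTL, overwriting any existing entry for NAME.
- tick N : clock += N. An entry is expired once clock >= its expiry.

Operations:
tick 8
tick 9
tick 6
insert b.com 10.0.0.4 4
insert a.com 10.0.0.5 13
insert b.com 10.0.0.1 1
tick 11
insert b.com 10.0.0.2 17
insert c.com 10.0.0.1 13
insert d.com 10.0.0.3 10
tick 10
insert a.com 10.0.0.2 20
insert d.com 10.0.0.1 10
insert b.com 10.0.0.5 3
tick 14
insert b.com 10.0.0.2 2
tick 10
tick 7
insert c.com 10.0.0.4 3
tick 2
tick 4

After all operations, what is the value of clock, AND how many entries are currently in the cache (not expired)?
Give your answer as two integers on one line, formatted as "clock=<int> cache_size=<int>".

Answer: clock=81 cache_size=0

Derivation:
Op 1: tick 8 -> clock=8.
Op 2: tick 9 -> clock=17.
Op 3: tick 6 -> clock=23.
Op 4: insert b.com -> 10.0.0.4 (expiry=23+4=27). clock=23
Op 5: insert a.com -> 10.0.0.5 (expiry=23+13=36). clock=23
Op 6: insert b.com -> 10.0.0.1 (expiry=23+1=24). clock=23
Op 7: tick 11 -> clock=34. purged={b.com}
Op 8: insert b.com -> 10.0.0.2 (expiry=34+17=51). clock=34
Op 9: insert c.com -> 10.0.0.1 (expiry=34+13=47). clock=34
Op 10: insert d.com -> 10.0.0.3 (expiry=34+10=44). clock=34
Op 11: tick 10 -> clock=44. purged={a.com,d.com}
Op 12: insert a.com -> 10.0.0.2 (expiry=44+20=64). clock=44
Op 13: insert d.com -> 10.0.0.1 (expiry=44+10=54). clock=44
Op 14: insert b.com -> 10.0.0.5 (expiry=44+3=47). clock=44
Op 15: tick 14 -> clock=58. purged={b.com,c.com,d.com}
Op 16: insert b.com -> 10.0.0.2 (expiry=58+2=60). clock=58
Op 17: tick 10 -> clock=68. purged={a.com,b.com}
Op 18: tick 7 -> clock=75.
Op 19: insert c.com -> 10.0.0.4 (expiry=75+3=78). clock=75
Op 20: tick 2 -> clock=77.
Op 21: tick 4 -> clock=81. purged={c.com}
Final clock = 81
Final cache (unexpired): {} -> size=0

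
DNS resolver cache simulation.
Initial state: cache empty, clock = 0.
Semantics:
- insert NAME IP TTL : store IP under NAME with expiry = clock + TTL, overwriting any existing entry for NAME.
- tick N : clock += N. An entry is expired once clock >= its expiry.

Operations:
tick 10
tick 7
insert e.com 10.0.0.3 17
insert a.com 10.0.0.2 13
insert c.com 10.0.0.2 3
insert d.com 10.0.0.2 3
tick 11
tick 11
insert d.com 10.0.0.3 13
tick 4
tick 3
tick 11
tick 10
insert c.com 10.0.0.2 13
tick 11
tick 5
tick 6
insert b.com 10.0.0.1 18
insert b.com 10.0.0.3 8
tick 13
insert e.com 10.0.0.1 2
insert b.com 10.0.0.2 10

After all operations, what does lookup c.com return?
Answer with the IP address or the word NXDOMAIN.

Op 1: tick 10 -> clock=10.
Op 2: tick 7 -> clock=17.
Op 3: insert e.com -> 10.0.0.3 (expiry=17+17=34). clock=17
Op 4: insert a.com -> 10.0.0.2 (expiry=17+13=30). clock=17
Op 5: insert c.com -> 10.0.0.2 (expiry=17+3=20). clock=17
Op 6: insert d.com -> 10.0.0.2 (expiry=17+3=20). clock=17
Op 7: tick 11 -> clock=28. purged={c.com,d.com}
Op 8: tick 11 -> clock=39. purged={a.com,e.com}
Op 9: insert d.com -> 10.0.0.3 (expiry=39+13=52). clock=39
Op 10: tick 4 -> clock=43.
Op 11: tick 3 -> clock=46.
Op 12: tick 11 -> clock=57. purged={d.com}
Op 13: tick 10 -> clock=67.
Op 14: insert c.com -> 10.0.0.2 (expiry=67+13=80). clock=67
Op 15: tick 11 -> clock=78.
Op 16: tick 5 -> clock=83. purged={c.com}
Op 17: tick 6 -> clock=89.
Op 18: insert b.com -> 10.0.0.1 (expiry=89+18=107). clock=89
Op 19: insert b.com -> 10.0.0.3 (expiry=89+8=97). clock=89
Op 20: tick 13 -> clock=102. purged={b.com}
Op 21: insert e.com -> 10.0.0.1 (expiry=102+2=104). clock=102
Op 22: insert b.com -> 10.0.0.2 (expiry=102+10=112). clock=102
lookup c.com: not in cache (expired or never inserted)

Answer: NXDOMAIN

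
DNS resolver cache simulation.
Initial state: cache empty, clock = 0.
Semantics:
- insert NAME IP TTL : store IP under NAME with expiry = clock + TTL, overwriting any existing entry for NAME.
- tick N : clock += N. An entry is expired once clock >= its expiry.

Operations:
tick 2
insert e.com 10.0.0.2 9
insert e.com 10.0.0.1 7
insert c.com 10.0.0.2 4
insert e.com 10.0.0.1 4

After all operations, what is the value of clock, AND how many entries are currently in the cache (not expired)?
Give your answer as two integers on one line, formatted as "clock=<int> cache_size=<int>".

Op 1: tick 2 -> clock=2.
Op 2: insert e.com -> 10.0.0.2 (expiry=2+9=11). clock=2
Op 3: insert e.com -> 10.0.0.1 (expiry=2+7=9). clock=2
Op 4: insert c.com -> 10.0.0.2 (expiry=2+4=6). clock=2
Op 5: insert e.com -> 10.0.0.1 (expiry=2+4=6). clock=2
Final clock = 2
Final cache (unexpired): {c.com,e.com} -> size=2

Answer: clock=2 cache_size=2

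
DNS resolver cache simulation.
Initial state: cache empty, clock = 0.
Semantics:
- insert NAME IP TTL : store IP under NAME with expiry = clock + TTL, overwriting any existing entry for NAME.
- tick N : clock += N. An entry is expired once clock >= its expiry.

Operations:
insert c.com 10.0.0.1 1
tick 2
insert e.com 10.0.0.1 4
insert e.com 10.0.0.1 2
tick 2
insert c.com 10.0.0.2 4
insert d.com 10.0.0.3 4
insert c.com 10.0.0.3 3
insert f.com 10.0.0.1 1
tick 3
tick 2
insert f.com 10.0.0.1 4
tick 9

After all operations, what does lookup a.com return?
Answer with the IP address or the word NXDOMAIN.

Answer: NXDOMAIN

Derivation:
Op 1: insert c.com -> 10.0.0.1 (expiry=0+1=1). clock=0
Op 2: tick 2 -> clock=2. purged={c.com}
Op 3: insert e.com -> 10.0.0.1 (expiry=2+4=6). clock=2
Op 4: insert e.com -> 10.0.0.1 (expiry=2+2=4). clock=2
Op 5: tick 2 -> clock=4. purged={e.com}
Op 6: insert c.com -> 10.0.0.2 (expiry=4+4=8). clock=4
Op 7: insert d.com -> 10.0.0.3 (expiry=4+4=8). clock=4
Op 8: insert c.com -> 10.0.0.3 (expiry=4+3=7). clock=4
Op 9: insert f.com -> 10.0.0.1 (expiry=4+1=5). clock=4
Op 10: tick 3 -> clock=7. purged={c.com,f.com}
Op 11: tick 2 -> clock=9. purged={d.com}
Op 12: insert f.com -> 10.0.0.1 (expiry=9+4=13). clock=9
Op 13: tick 9 -> clock=18. purged={f.com}
lookup a.com: not in cache (expired or never inserted)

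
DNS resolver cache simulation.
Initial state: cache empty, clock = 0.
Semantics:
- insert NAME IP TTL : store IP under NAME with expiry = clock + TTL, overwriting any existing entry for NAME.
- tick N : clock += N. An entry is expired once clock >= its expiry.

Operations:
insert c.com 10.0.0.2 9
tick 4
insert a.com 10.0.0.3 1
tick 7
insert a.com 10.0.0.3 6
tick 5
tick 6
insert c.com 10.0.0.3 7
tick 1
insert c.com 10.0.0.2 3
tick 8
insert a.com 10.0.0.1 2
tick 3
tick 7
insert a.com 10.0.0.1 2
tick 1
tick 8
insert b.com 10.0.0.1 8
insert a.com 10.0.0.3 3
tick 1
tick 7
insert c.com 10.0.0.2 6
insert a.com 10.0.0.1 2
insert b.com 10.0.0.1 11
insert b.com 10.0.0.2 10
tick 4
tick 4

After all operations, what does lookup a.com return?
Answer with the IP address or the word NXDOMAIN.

Op 1: insert c.com -> 10.0.0.2 (expiry=0+9=9). clock=0
Op 2: tick 4 -> clock=4.
Op 3: insert a.com -> 10.0.0.3 (expiry=4+1=5). clock=4
Op 4: tick 7 -> clock=11. purged={a.com,c.com}
Op 5: insert a.com -> 10.0.0.3 (expiry=11+6=17). clock=11
Op 6: tick 5 -> clock=16.
Op 7: tick 6 -> clock=22. purged={a.com}
Op 8: insert c.com -> 10.0.0.3 (expiry=22+7=29). clock=22
Op 9: tick 1 -> clock=23.
Op 10: insert c.com -> 10.0.0.2 (expiry=23+3=26). clock=23
Op 11: tick 8 -> clock=31. purged={c.com}
Op 12: insert a.com -> 10.0.0.1 (expiry=31+2=33). clock=31
Op 13: tick 3 -> clock=34. purged={a.com}
Op 14: tick 7 -> clock=41.
Op 15: insert a.com -> 10.0.0.1 (expiry=41+2=43). clock=41
Op 16: tick 1 -> clock=42.
Op 17: tick 8 -> clock=50. purged={a.com}
Op 18: insert b.com -> 10.0.0.1 (expiry=50+8=58). clock=50
Op 19: insert a.com -> 10.0.0.3 (expiry=50+3=53). clock=50
Op 20: tick 1 -> clock=51.
Op 21: tick 7 -> clock=58. purged={a.com,b.com}
Op 22: insert c.com -> 10.0.0.2 (expiry=58+6=64). clock=58
Op 23: insert a.com -> 10.0.0.1 (expiry=58+2=60). clock=58
Op 24: insert b.com -> 10.0.0.1 (expiry=58+11=69). clock=58
Op 25: insert b.com -> 10.0.0.2 (expiry=58+10=68). clock=58
Op 26: tick 4 -> clock=62. purged={a.com}
Op 27: tick 4 -> clock=66. purged={c.com}
lookup a.com: not in cache (expired or never inserted)

Answer: NXDOMAIN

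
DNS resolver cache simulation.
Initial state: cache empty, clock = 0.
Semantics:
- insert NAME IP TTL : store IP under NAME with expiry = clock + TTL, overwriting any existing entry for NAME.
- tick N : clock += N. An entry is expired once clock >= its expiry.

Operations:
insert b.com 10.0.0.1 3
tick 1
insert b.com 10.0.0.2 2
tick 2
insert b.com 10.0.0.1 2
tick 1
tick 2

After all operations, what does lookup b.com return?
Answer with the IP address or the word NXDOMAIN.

Answer: NXDOMAIN

Derivation:
Op 1: insert b.com -> 10.0.0.1 (expiry=0+3=3). clock=0
Op 2: tick 1 -> clock=1.
Op 3: insert b.com -> 10.0.0.2 (expiry=1+2=3). clock=1
Op 4: tick 2 -> clock=3. purged={b.com}
Op 5: insert b.com -> 10.0.0.1 (expiry=3+2=5). clock=3
Op 6: tick 1 -> clock=4.
Op 7: tick 2 -> clock=6. purged={b.com}
lookup b.com: not in cache (expired or never inserted)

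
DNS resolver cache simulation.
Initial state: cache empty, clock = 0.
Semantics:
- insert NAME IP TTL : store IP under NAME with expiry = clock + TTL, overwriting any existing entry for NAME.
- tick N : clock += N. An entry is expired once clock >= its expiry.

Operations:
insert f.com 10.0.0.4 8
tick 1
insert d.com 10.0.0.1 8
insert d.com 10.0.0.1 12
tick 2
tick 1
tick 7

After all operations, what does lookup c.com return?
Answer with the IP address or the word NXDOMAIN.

Answer: NXDOMAIN

Derivation:
Op 1: insert f.com -> 10.0.0.4 (expiry=0+8=8). clock=0
Op 2: tick 1 -> clock=1.
Op 3: insert d.com -> 10.0.0.1 (expiry=1+8=9). clock=1
Op 4: insert d.com -> 10.0.0.1 (expiry=1+12=13). clock=1
Op 5: tick 2 -> clock=3.
Op 6: tick 1 -> clock=4.
Op 7: tick 7 -> clock=11. purged={f.com}
lookup c.com: not in cache (expired or never inserted)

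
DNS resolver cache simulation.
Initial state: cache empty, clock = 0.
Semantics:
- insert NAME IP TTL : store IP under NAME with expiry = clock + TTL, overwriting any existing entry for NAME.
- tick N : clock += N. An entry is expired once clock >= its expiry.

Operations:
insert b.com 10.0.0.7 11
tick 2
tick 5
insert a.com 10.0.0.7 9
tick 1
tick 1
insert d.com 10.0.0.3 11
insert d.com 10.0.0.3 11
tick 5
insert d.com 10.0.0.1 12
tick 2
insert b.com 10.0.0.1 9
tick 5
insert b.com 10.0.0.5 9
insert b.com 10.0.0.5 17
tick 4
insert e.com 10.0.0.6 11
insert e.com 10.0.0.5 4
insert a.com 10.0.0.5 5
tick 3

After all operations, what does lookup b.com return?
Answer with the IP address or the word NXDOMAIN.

Answer: 10.0.0.5

Derivation:
Op 1: insert b.com -> 10.0.0.7 (expiry=0+11=11). clock=0
Op 2: tick 2 -> clock=2.
Op 3: tick 5 -> clock=7.
Op 4: insert a.com -> 10.0.0.7 (expiry=7+9=16). clock=7
Op 5: tick 1 -> clock=8.
Op 6: tick 1 -> clock=9.
Op 7: insert d.com -> 10.0.0.3 (expiry=9+11=20). clock=9
Op 8: insert d.com -> 10.0.0.3 (expiry=9+11=20). clock=9
Op 9: tick 5 -> clock=14. purged={b.com}
Op 10: insert d.com -> 10.0.0.1 (expiry=14+12=26). clock=14
Op 11: tick 2 -> clock=16. purged={a.com}
Op 12: insert b.com -> 10.0.0.1 (expiry=16+9=25). clock=16
Op 13: tick 5 -> clock=21.
Op 14: insert b.com -> 10.0.0.5 (expiry=21+9=30). clock=21
Op 15: insert b.com -> 10.0.0.5 (expiry=21+17=38). clock=21
Op 16: tick 4 -> clock=25.
Op 17: insert e.com -> 10.0.0.6 (expiry=25+11=36). clock=25
Op 18: insert e.com -> 10.0.0.5 (expiry=25+4=29). clock=25
Op 19: insert a.com -> 10.0.0.5 (expiry=25+5=30). clock=25
Op 20: tick 3 -> clock=28. purged={d.com}
lookup b.com: present, ip=10.0.0.5 expiry=38 > clock=28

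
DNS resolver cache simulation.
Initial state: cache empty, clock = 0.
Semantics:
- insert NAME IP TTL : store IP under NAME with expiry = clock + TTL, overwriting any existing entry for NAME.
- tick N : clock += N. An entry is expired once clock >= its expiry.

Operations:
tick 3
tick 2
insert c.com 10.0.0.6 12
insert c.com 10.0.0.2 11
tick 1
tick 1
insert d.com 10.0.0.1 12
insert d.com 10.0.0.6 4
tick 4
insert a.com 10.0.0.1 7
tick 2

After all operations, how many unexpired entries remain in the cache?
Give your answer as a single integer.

Answer: 2

Derivation:
Op 1: tick 3 -> clock=3.
Op 2: tick 2 -> clock=5.
Op 3: insert c.com -> 10.0.0.6 (expiry=5+12=17). clock=5
Op 4: insert c.com -> 10.0.0.2 (expiry=5+11=16). clock=5
Op 5: tick 1 -> clock=6.
Op 6: tick 1 -> clock=7.
Op 7: insert d.com -> 10.0.0.1 (expiry=7+12=19). clock=7
Op 8: insert d.com -> 10.0.0.6 (expiry=7+4=11). clock=7
Op 9: tick 4 -> clock=11. purged={d.com}
Op 10: insert a.com -> 10.0.0.1 (expiry=11+7=18). clock=11
Op 11: tick 2 -> clock=13.
Final cache (unexpired): {a.com,c.com} -> size=2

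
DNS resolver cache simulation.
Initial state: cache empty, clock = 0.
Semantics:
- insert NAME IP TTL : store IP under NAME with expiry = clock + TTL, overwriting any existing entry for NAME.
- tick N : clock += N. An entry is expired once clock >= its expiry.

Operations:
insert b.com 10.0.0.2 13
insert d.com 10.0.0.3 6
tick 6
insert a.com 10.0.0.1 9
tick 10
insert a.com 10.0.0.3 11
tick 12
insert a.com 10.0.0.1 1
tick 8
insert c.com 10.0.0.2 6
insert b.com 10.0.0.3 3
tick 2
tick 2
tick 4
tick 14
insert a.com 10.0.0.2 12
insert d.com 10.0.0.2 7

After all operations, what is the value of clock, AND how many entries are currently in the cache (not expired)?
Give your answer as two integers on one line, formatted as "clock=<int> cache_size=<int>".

Answer: clock=58 cache_size=2

Derivation:
Op 1: insert b.com -> 10.0.0.2 (expiry=0+13=13). clock=0
Op 2: insert d.com -> 10.0.0.3 (expiry=0+6=6). clock=0
Op 3: tick 6 -> clock=6. purged={d.com}
Op 4: insert a.com -> 10.0.0.1 (expiry=6+9=15). clock=6
Op 5: tick 10 -> clock=16. purged={a.com,b.com}
Op 6: insert a.com -> 10.0.0.3 (expiry=16+11=27). clock=16
Op 7: tick 12 -> clock=28. purged={a.com}
Op 8: insert a.com -> 10.0.0.1 (expiry=28+1=29). clock=28
Op 9: tick 8 -> clock=36. purged={a.com}
Op 10: insert c.com -> 10.0.0.2 (expiry=36+6=42). clock=36
Op 11: insert b.com -> 10.0.0.3 (expiry=36+3=39). clock=36
Op 12: tick 2 -> clock=38.
Op 13: tick 2 -> clock=40. purged={b.com}
Op 14: tick 4 -> clock=44. purged={c.com}
Op 15: tick 14 -> clock=58.
Op 16: insert a.com -> 10.0.0.2 (expiry=58+12=70). clock=58
Op 17: insert d.com -> 10.0.0.2 (expiry=58+7=65). clock=58
Final clock = 58
Final cache (unexpired): {a.com,d.com} -> size=2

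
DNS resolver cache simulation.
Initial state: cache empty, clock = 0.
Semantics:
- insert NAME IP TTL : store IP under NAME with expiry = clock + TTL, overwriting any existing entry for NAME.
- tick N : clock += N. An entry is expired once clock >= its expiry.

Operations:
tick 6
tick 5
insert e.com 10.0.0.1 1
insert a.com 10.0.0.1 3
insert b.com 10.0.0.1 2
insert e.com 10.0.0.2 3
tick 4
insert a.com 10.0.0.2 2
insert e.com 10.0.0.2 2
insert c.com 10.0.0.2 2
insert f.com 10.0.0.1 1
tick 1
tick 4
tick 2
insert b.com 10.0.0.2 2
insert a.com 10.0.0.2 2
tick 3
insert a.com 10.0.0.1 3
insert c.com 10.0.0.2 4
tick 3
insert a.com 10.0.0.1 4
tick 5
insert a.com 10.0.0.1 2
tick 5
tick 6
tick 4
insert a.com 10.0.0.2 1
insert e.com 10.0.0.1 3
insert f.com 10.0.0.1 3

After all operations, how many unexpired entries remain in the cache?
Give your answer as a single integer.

Op 1: tick 6 -> clock=6.
Op 2: tick 5 -> clock=11.
Op 3: insert e.com -> 10.0.0.1 (expiry=11+1=12). clock=11
Op 4: insert a.com -> 10.0.0.1 (expiry=11+3=14). clock=11
Op 5: insert b.com -> 10.0.0.1 (expiry=11+2=13). clock=11
Op 6: insert e.com -> 10.0.0.2 (expiry=11+3=14). clock=11
Op 7: tick 4 -> clock=15. purged={a.com,b.com,e.com}
Op 8: insert a.com -> 10.0.0.2 (expiry=15+2=17). clock=15
Op 9: insert e.com -> 10.0.0.2 (expiry=15+2=17). clock=15
Op 10: insert c.com -> 10.0.0.2 (expiry=15+2=17). clock=15
Op 11: insert f.com -> 10.0.0.1 (expiry=15+1=16). clock=15
Op 12: tick 1 -> clock=16. purged={f.com}
Op 13: tick 4 -> clock=20. purged={a.com,c.com,e.com}
Op 14: tick 2 -> clock=22.
Op 15: insert b.com -> 10.0.0.2 (expiry=22+2=24). clock=22
Op 16: insert a.com -> 10.0.0.2 (expiry=22+2=24). clock=22
Op 17: tick 3 -> clock=25. purged={a.com,b.com}
Op 18: insert a.com -> 10.0.0.1 (expiry=25+3=28). clock=25
Op 19: insert c.com -> 10.0.0.2 (expiry=25+4=29). clock=25
Op 20: tick 3 -> clock=28. purged={a.com}
Op 21: insert a.com -> 10.0.0.1 (expiry=28+4=32). clock=28
Op 22: tick 5 -> clock=33. purged={a.com,c.com}
Op 23: insert a.com -> 10.0.0.1 (expiry=33+2=35). clock=33
Op 24: tick 5 -> clock=38. purged={a.com}
Op 25: tick 6 -> clock=44.
Op 26: tick 4 -> clock=48.
Op 27: insert a.com -> 10.0.0.2 (expiry=48+1=49). clock=48
Op 28: insert e.com -> 10.0.0.1 (expiry=48+3=51). clock=48
Op 29: insert f.com -> 10.0.0.1 (expiry=48+3=51). clock=48
Final cache (unexpired): {a.com,e.com,f.com} -> size=3

Answer: 3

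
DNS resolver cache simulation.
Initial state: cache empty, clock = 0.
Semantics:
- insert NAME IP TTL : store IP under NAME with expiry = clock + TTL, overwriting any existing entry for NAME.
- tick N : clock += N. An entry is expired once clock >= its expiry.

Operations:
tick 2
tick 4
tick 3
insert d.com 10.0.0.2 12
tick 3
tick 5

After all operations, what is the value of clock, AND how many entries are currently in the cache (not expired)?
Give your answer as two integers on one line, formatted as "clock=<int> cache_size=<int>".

Answer: clock=17 cache_size=1

Derivation:
Op 1: tick 2 -> clock=2.
Op 2: tick 4 -> clock=6.
Op 3: tick 3 -> clock=9.
Op 4: insert d.com -> 10.0.0.2 (expiry=9+12=21). clock=9
Op 5: tick 3 -> clock=12.
Op 6: tick 5 -> clock=17.
Final clock = 17
Final cache (unexpired): {d.com} -> size=1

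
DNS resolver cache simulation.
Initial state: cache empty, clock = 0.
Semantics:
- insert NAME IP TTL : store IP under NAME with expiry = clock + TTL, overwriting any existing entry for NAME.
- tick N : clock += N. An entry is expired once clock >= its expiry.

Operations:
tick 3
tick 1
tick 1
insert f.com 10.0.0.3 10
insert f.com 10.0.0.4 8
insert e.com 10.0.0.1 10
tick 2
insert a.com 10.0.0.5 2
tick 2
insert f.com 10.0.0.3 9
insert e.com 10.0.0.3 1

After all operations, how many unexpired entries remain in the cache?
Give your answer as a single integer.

Op 1: tick 3 -> clock=3.
Op 2: tick 1 -> clock=4.
Op 3: tick 1 -> clock=5.
Op 4: insert f.com -> 10.0.0.3 (expiry=5+10=15). clock=5
Op 5: insert f.com -> 10.0.0.4 (expiry=5+8=13). clock=5
Op 6: insert e.com -> 10.0.0.1 (expiry=5+10=15). clock=5
Op 7: tick 2 -> clock=7.
Op 8: insert a.com -> 10.0.0.5 (expiry=7+2=9). clock=7
Op 9: tick 2 -> clock=9. purged={a.com}
Op 10: insert f.com -> 10.0.0.3 (expiry=9+9=18). clock=9
Op 11: insert e.com -> 10.0.0.3 (expiry=9+1=10). clock=9
Final cache (unexpired): {e.com,f.com} -> size=2

Answer: 2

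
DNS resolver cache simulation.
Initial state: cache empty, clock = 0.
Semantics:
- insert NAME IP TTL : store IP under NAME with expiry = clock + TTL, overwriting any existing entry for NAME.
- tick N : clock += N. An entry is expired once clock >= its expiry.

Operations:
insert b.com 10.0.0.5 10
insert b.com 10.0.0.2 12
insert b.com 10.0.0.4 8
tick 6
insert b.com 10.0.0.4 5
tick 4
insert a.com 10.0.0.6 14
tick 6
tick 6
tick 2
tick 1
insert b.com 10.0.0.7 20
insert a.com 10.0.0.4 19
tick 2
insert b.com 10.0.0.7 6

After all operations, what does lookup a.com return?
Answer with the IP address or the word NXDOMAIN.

Answer: 10.0.0.4

Derivation:
Op 1: insert b.com -> 10.0.0.5 (expiry=0+10=10). clock=0
Op 2: insert b.com -> 10.0.0.2 (expiry=0+12=12). clock=0
Op 3: insert b.com -> 10.0.0.4 (expiry=0+8=8). clock=0
Op 4: tick 6 -> clock=6.
Op 5: insert b.com -> 10.0.0.4 (expiry=6+5=11). clock=6
Op 6: tick 4 -> clock=10.
Op 7: insert a.com -> 10.0.0.6 (expiry=10+14=24). clock=10
Op 8: tick 6 -> clock=16. purged={b.com}
Op 9: tick 6 -> clock=22.
Op 10: tick 2 -> clock=24. purged={a.com}
Op 11: tick 1 -> clock=25.
Op 12: insert b.com -> 10.0.0.7 (expiry=25+20=45). clock=25
Op 13: insert a.com -> 10.0.0.4 (expiry=25+19=44). clock=25
Op 14: tick 2 -> clock=27.
Op 15: insert b.com -> 10.0.0.7 (expiry=27+6=33). clock=27
lookup a.com: present, ip=10.0.0.4 expiry=44 > clock=27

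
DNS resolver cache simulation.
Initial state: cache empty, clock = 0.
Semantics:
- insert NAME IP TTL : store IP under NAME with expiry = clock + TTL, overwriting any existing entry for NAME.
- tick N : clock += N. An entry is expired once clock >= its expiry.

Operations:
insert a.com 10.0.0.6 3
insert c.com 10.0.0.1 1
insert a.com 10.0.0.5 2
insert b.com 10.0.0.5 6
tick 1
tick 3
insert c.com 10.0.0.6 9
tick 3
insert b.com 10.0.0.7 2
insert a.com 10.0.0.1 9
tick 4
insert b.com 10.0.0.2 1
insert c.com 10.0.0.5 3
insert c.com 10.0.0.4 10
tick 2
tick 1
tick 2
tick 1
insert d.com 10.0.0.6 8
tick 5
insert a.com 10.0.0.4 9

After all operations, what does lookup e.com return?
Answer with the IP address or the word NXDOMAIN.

Op 1: insert a.com -> 10.0.0.6 (expiry=0+3=3). clock=0
Op 2: insert c.com -> 10.0.0.1 (expiry=0+1=1). clock=0
Op 3: insert a.com -> 10.0.0.5 (expiry=0+2=2). clock=0
Op 4: insert b.com -> 10.0.0.5 (expiry=0+6=6). clock=0
Op 5: tick 1 -> clock=1. purged={c.com}
Op 6: tick 3 -> clock=4. purged={a.com}
Op 7: insert c.com -> 10.0.0.6 (expiry=4+9=13). clock=4
Op 8: tick 3 -> clock=7. purged={b.com}
Op 9: insert b.com -> 10.0.0.7 (expiry=7+2=9). clock=7
Op 10: insert a.com -> 10.0.0.1 (expiry=7+9=16). clock=7
Op 11: tick 4 -> clock=11. purged={b.com}
Op 12: insert b.com -> 10.0.0.2 (expiry=11+1=12). clock=11
Op 13: insert c.com -> 10.0.0.5 (expiry=11+3=14). clock=11
Op 14: insert c.com -> 10.0.0.4 (expiry=11+10=21). clock=11
Op 15: tick 2 -> clock=13. purged={b.com}
Op 16: tick 1 -> clock=14.
Op 17: tick 2 -> clock=16. purged={a.com}
Op 18: tick 1 -> clock=17.
Op 19: insert d.com -> 10.0.0.6 (expiry=17+8=25). clock=17
Op 20: tick 5 -> clock=22. purged={c.com}
Op 21: insert a.com -> 10.0.0.4 (expiry=22+9=31). clock=22
lookup e.com: not in cache (expired or never inserted)

Answer: NXDOMAIN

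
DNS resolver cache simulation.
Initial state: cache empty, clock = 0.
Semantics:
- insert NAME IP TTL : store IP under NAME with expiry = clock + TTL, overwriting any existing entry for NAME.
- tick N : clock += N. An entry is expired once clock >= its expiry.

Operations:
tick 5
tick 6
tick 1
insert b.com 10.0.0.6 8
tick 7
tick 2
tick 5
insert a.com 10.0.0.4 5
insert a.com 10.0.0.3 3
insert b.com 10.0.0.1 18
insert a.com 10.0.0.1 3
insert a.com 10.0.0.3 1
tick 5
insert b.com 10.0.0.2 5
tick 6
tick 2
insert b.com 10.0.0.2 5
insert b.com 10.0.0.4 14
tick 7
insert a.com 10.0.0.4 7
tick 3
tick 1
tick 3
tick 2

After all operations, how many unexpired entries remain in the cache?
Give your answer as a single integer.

Answer: 0

Derivation:
Op 1: tick 5 -> clock=5.
Op 2: tick 6 -> clock=11.
Op 3: tick 1 -> clock=12.
Op 4: insert b.com -> 10.0.0.6 (expiry=12+8=20). clock=12
Op 5: tick 7 -> clock=19.
Op 6: tick 2 -> clock=21. purged={b.com}
Op 7: tick 5 -> clock=26.
Op 8: insert a.com -> 10.0.0.4 (expiry=26+5=31). clock=26
Op 9: insert a.com -> 10.0.0.3 (expiry=26+3=29). clock=26
Op 10: insert b.com -> 10.0.0.1 (expiry=26+18=44). clock=26
Op 11: insert a.com -> 10.0.0.1 (expiry=26+3=29). clock=26
Op 12: insert a.com -> 10.0.0.3 (expiry=26+1=27). clock=26
Op 13: tick 5 -> clock=31. purged={a.com}
Op 14: insert b.com -> 10.0.0.2 (expiry=31+5=36). clock=31
Op 15: tick 6 -> clock=37. purged={b.com}
Op 16: tick 2 -> clock=39.
Op 17: insert b.com -> 10.0.0.2 (expiry=39+5=44). clock=39
Op 18: insert b.com -> 10.0.0.4 (expiry=39+14=53). clock=39
Op 19: tick 7 -> clock=46.
Op 20: insert a.com -> 10.0.0.4 (expiry=46+7=53). clock=46
Op 21: tick 3 -> clock=49.
Op 22: tick 1 -> clock=50.
Op 23: tick 3 -> clock=53. purged={a.com,b.com}
Op 24: tick 2 -> clock=55.
Final cache (unexpired): {} -> size=0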